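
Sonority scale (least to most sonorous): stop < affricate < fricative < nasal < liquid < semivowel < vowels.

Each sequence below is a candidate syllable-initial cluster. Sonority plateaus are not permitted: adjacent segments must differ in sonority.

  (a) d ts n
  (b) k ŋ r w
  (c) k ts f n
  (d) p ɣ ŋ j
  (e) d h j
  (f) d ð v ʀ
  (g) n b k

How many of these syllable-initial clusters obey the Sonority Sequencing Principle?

5

(a) d ts n: profile 1-2-4 — obeys.
(b) k ŋ r w: profile 1-4-5-6 — obeys.
(c) k ts f n: profile 1-2-3-4 — obeys.
(d) p ɣ ŋ j: profile 1-3-4-6 — obeys.
(e) d h j: profile 1-3-6 — obeys.
(f) d ð v ʀ: profile 1-3-3-5 — violates.
(g) n b k: profile 4-1-1 — violates.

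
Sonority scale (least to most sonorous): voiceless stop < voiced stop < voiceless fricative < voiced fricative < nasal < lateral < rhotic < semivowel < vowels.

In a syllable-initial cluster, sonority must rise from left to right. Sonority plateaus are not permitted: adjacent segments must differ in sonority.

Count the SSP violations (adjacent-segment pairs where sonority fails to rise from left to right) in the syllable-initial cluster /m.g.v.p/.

2

/m/ is a nasal (sonority 5).
/g/ is a voiced stop (sonority 2).
/v/ is a voiced fricative (sonority 4).
/p/ is a voiceless stop (sonority 1).
/m/→/g/: 5→2 (does not rise) — violation.
/g/→/v/: 2→4 (rises) — ok.
/v/→/p/: 4→1 (does not rise) — violation.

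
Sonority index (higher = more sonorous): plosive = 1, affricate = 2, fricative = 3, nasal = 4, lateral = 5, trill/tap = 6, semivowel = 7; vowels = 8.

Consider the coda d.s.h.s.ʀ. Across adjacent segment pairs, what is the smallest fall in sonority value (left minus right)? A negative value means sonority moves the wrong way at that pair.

/d/ is a plosive (sonority 1).
/s/ is a fricative (sonority 3).
/h/ is a fricative (sonority 3).
/s/ is a fricative (sonority 3).
/ʀ/ is a trill/tap (sonority 6).
/d/→/s/: change -2.
/s/→/h/: change +0.
/h/→/s/: change +0.
/s/→/ʀ/: change -3.
Minimum = -3.

-3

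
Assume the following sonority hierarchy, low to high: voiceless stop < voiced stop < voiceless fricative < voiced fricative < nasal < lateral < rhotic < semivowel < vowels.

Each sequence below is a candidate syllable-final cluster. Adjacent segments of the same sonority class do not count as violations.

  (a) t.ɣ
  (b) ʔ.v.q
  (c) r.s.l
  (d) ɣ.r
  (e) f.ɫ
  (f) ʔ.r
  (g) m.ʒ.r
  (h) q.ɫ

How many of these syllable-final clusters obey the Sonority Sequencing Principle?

(a) sonority 1-4: ill-formed.
(b) sonority 1-4-1: ill-formed.
(c) sonority 7-3-6: ill-formed.
(d) sonority 4-7: ill-formed.
(e) sonority 3-6: ill-formed.
(f) sonority 1-7: ill-formed.
(g) sonority 5-4-7: ill-formed.
(h) sonority 1-6: ill-formed.

0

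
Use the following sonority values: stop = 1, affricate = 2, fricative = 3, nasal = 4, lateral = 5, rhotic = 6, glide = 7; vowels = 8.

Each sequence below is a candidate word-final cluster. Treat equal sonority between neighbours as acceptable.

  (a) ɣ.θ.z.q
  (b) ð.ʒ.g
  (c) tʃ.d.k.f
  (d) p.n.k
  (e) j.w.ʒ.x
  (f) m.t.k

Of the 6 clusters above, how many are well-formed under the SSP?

4

(a) sonority 3-3-3-1: well-formed.
(b) sonority 3-3-1: well-formed.
(c) sonority 2-1-1-3: ill-formed.
(d) sonority 1-4-1: ill-formed.
(e) sonority 7-7-3-3: well-formed.
(f) sonority 4-1-1: well-formed.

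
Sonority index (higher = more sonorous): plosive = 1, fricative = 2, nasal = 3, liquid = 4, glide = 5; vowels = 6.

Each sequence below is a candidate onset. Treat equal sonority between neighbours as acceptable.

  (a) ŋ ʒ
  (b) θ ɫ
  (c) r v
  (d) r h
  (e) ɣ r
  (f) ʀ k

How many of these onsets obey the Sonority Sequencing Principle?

(a) ŋ ʒ: profile 3-2 — violates.
(b) θ ɫ: profile 2-4 — obeys.
(c) r v: profile 4-2 — violates.
(d) r h: profile 4-2 — violates.
(e) ɣ r: profile 2-4 — obeys.
(f) ʀ k: profile 4-1 — violates.

2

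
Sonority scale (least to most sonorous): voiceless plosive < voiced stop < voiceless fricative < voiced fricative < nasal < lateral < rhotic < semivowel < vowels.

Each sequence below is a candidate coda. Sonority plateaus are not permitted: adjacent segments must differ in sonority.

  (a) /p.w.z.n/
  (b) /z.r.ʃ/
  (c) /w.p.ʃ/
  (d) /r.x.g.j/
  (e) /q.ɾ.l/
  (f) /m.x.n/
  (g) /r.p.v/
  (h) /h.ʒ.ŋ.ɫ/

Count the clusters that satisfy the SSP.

(a) /p.w.z.n/: profile 1-8-4-5 — violates.
(b) /z.r.ʃ/: profile 4-7-3 — violates.
(c) /w.p.ʃ/: profile 8-1-3 — violates.
(d) /r.x.g.j/: profile 7-3-2-8 — violates.
(e) /q.ɾ.l/: profile 1-7-6 — violates.
(f) /m.x.n/: profile 5-3-5 — violates.
(g) /r.p.v/: profile 7-1-4 — violates.
(h) /h.ʒ.ŋ.ɫ/: profile 3-4-5-6 — violates.

0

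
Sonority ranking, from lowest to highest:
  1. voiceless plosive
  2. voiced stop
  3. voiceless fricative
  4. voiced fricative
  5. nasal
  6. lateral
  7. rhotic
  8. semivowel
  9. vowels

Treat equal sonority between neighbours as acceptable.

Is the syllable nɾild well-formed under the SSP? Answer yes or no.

yes

Onset: /n/ is a nasal (sonority 5), /ɾ/ is a rhotic (sonority 7); then the nucleus /i/ (sonority 9).
Onset profile 5-7-9 — rises to the nucleus.
Coda: /l/ is a lateral (sonority 6), /d/ is a voiced stop (sonority 2).
Coda profile 9-6-2 — falls from the nucleus.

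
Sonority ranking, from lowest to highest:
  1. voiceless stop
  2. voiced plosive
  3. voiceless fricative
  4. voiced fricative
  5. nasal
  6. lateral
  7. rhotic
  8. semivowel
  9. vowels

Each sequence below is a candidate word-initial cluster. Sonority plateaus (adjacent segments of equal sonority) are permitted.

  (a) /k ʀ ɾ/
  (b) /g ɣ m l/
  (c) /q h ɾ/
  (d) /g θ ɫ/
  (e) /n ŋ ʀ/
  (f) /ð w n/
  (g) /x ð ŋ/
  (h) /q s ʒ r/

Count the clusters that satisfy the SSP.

7

(a) sonority 1-7-7: well-formed.
(b) sonority 2-4-5-6: well-formed.
(c) sonority 1-3-7: well-formed.
(d) sonority 2-3-6: well-formed.
(e) sonority 5-5-7: well-formed.
(f) sonority 4-8-5: ill-formed.
(g) sonority 3-4-5: well-formed.
(h) sonority 1-3-4-7: well-formed.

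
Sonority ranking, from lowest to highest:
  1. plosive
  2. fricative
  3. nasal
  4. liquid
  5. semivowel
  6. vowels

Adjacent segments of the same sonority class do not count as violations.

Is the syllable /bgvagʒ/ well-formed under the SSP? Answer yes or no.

no

Onset: /b/ is a plosive (sonority 1), /g/ is a plosive (sonority 1), /v/ is a fricative (sonority 2); then the nucleus /a/ (sonority 6).
Onset profile 1-1-2-6 — rises to the nucleus.
Coda: /g/ is a plosive (sonority 1), /ʒ/ is a fricative (sonority 2).
Coda profile 6-1-2 — does not fall throughout.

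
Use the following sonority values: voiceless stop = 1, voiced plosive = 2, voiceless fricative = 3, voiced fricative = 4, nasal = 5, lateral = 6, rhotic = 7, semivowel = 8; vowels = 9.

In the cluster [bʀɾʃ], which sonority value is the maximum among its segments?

7

/b/ — voiced plosive, sonority 2.
/ʀ/ — rhotic, sonority 7.
/ɾ/ — rhotic, sonority 7.
/ʃ/ — voiceless fricative, sonority 3.
The maximum is 7.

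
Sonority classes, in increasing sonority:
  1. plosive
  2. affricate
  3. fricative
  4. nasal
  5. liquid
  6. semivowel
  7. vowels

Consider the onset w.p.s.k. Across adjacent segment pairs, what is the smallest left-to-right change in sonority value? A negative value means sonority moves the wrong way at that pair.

-5

/w/: semivowel = 6.
/p/: plosive = 1.
/s/: fricative = 3.
/k/: plosive = 1.
/w/→/p/: change -5.
/p/→/s/: change +2.
/s/→/k/: change -2.
Minimum = -5.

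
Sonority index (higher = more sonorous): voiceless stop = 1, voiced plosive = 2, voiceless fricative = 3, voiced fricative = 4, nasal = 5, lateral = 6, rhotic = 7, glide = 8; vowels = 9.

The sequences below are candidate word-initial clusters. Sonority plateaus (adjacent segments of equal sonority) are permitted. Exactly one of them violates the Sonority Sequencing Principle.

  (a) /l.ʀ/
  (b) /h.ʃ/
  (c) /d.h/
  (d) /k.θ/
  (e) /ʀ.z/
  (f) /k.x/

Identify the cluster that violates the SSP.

(a) 6-7 → obeys
(b) 3-3 → obeys
(c) 2-3 → obeys
(d) 1-3 → obeys
(e) 7-4 → violates
(f) 1-3 → obeys

e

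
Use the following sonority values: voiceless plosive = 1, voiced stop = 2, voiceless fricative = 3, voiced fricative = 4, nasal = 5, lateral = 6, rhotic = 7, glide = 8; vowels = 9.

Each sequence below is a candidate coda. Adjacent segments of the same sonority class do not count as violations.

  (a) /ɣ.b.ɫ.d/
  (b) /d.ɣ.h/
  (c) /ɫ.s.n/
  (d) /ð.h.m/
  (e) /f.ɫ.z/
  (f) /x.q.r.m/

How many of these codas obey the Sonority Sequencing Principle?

(a) /ɣ.b.ɫ.d/: profile 4-2-6-2 — violates.
(b) /d.ɣ.h/: profile 2-4-3 — violates.
(c) /ɫ.s.n/: profile 6-3-5 — violates.
(d) /ð.h.m/: profile 4-3-5 — violates.
(e) /f.ɫ.z/: profile 3-6-4 — violates.
(f) /x.q.r.m/: profile 3-1-7-5 — violates.

0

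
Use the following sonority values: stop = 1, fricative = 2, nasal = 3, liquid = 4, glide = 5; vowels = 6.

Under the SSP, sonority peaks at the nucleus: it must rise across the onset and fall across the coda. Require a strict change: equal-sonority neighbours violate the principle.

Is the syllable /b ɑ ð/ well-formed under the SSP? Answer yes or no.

Onset: /b/ is a stop (sonority 1); then the nucleus /ɑ/ (sonority 6).
Onset profile 1-6 — rises to the nucleus.
Coda: /ð/ is a fricative (sonority 2).
Coda profile 6-2 — falls from the nucleus.

yes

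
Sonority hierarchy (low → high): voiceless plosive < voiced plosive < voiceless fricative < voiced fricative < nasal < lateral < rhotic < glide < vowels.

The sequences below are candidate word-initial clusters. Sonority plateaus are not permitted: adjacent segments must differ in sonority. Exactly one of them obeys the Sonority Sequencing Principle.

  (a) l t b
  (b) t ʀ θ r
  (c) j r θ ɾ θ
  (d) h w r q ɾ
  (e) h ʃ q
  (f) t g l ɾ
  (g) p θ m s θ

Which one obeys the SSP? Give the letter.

f

(a) l t b: profile 6-1-2 — violates.
(b) t ʀ θ r: profile 1-7-3-7 — violates.
(c) j r θ ɾ θ: profile 8-7-3-7-3 — violates.
(d) h w r q ɾ: profile 3-8-7-1-7 — violates.
(e) h ʃ q: profile 3-3-1 — violates.
(f) t g l ɾ: profile 1-2-6-7 — obeys.
(g) p θ m s θ: profile 1-3-5-3-3 — violates.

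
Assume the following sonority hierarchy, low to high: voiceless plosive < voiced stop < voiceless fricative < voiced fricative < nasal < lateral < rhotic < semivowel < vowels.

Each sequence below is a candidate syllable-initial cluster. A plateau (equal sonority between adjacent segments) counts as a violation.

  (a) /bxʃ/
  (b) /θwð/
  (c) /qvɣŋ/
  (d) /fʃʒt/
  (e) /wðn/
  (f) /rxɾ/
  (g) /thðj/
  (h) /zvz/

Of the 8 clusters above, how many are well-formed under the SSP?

1

(a) /bxʃ/: profile 2-3-3 — violates.
(b) /θwð/: profile 3-8-4 — violates.
(c) /qvɣŋ/: profile 1-4-4-5 — violates.
(d) /fʃʒt/: profile 3-3-4-1 — violates.
(e) /wðn/: profile 8-4-5 — violates.
(f) /rxɾ/: profile 7-3-7 — violates.
(g) /thðj/: profile 1-3-4-8 — obeys.
(h) /zvz/: profile 4-4-4 — violates.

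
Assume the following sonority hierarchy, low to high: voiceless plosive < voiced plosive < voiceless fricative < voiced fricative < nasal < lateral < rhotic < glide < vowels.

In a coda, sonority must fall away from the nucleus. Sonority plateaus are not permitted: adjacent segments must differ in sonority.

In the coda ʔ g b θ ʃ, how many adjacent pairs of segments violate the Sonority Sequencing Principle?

/ʔ/: voiceless plosive = 1.
/g/: voiced plosive = 2.
/b/: voiced plosive = 2.
/θ/: voiceless fricative = 3.
/ʃ/: voiceless fricative = 3.
/ʔ/→/g/: 1→2 (does not fall) — violation.
/g/→/b/: 2→2 (plateau) — violation.
/b/→/θ/: 2→3 (does not fall) — violation.
/θ/→/ʃ/: 3→3 (plateau) — violation.

4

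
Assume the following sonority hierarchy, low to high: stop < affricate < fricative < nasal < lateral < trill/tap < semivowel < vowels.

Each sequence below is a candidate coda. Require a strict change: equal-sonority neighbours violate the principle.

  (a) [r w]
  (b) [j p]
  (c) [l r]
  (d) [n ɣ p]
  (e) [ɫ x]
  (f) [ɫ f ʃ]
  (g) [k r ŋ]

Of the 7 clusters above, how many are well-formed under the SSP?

(a) sonority 6-7: ill-formed.
(b) sonority 7-1: well-formed.
(c) sonority 5-6: ill-formed.
(d) sonority 4-3-1: well-formed.
(e) sonority 5-3: well-formed.
(f) sonority 5-3-3: ill-formed.
(g) sonority 1-6-4: ill-formed.

3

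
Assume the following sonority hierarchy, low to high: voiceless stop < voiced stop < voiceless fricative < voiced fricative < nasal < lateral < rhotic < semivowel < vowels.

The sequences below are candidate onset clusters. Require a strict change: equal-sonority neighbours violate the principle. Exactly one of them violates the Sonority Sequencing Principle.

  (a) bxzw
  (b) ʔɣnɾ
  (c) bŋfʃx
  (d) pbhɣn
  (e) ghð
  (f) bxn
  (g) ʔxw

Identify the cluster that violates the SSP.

c

(a) bxzw: profile 2-3-4-8 — obeys.
(b) ʔɣnɾ: profile 1-4-5-7 — obeys.
(c) bŋfʃx: profile 2-5-3-3-3 — violates.
(d) pbhɣn: profile 1-2-3-4-5 — obeys.
(e) ghð: profile 2-3-4 — obeys.
(f) bxn: profile 2-3-5 — obeys.
(g) ʔxw: profile 1-3-8 — obeys.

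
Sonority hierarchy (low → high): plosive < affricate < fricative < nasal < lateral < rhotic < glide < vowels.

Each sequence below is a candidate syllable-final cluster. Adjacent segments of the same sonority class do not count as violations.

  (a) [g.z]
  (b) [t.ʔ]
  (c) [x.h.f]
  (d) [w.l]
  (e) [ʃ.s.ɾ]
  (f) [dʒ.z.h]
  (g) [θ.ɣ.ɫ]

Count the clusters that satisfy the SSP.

(a) sonority 1-3: ill-formed.
(b) sonority 1-1: well-formed.
(c) sonority 3-3-3: well-formed.
(d) sonority 7-5: well-formed.
(e) sonority 3-3-6: ill-formed.
(f) sonority 2-3-3: ill-formed.
(g) sonority 3-3-5: ill-formed.

3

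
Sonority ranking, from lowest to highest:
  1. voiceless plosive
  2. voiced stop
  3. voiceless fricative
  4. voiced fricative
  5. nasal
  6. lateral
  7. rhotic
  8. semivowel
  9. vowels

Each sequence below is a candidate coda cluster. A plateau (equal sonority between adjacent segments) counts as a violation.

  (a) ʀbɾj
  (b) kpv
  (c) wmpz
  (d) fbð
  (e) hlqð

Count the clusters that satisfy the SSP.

0

(a) ʀbɾj: profile 7-2-7-8 — violates.
(b) kpv: profile 1-1-4 — violates.
(c) wmpz: profile 8-5-1-4 — violates.
(d) fbð: profile 3-2-4 — violates.
(e) hlqð: profile 3-6-1-4 — violates.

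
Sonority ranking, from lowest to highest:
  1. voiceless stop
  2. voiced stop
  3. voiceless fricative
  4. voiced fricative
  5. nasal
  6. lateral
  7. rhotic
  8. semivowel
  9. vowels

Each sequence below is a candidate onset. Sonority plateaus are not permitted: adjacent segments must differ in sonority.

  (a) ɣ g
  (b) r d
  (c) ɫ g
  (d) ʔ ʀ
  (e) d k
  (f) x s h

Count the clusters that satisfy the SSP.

(a) sonority 4-2: ill-formed.
(b) sonority 7-2: ill-formed.
(c) sonority 6-2: ill-formed.
(d) sonority 1-7: well-formed.
(e) sonority 2-1: ill-formed.
(f) sonority 3-3-3: ill-formed.

1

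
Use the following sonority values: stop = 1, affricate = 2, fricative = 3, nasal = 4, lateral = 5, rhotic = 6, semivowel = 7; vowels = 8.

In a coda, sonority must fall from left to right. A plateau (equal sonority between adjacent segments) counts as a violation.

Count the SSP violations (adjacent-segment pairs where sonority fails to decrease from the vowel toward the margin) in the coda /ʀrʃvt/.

2

/ʀ/ — rhotic, sonority 6.
/r/ — rhotic, sonority 6.
/ʃ/ — fricative, sonority 3.
/v/ — fricative, sonority 3.
/t/ — stop, sonority 1.
/ʀ/→/r/: 6→6 (plateau) — violation.
/r/→/ʃ/: 6→3 (falls) — ok.
/ʃ/→/v/: 3→3 (plateau) — violation.
/v/→/t/: 3→1 (falls) — ok.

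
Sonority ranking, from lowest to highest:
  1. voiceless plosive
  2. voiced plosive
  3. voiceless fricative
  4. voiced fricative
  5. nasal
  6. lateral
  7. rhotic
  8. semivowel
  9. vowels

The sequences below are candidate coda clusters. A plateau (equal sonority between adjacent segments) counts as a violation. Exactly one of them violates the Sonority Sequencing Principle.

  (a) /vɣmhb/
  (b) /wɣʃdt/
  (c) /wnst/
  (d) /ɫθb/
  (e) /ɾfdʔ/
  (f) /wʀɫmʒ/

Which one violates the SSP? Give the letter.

a

(a) sonority 4-4-5-3-2: ill-formed.
(b) sonority 8-4-3-2-1: well-formed.
(c) sonority 8-5-3-1: well-formed.
(d) sonority 6-3-2: well-formed.
(e) sonority 7-3-2-1: well-formed.
(f) sonority 8-7-6-5-4: well-formed.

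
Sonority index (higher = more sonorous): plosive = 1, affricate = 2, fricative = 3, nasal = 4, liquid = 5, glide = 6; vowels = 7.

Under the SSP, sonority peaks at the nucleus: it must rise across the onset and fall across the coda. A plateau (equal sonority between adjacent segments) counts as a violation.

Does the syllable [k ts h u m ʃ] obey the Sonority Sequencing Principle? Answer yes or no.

yes

Onset: /k/ is a plosive (sonority 1), /ts/ is an affricate (sonority 2), /h/ is a fricative (sonority 3); then the nucleus /u/ (sonority 7).
Onset profile 1-2-3-7 — rises to the nucleus.
Coda: /m/ is a nasal (sonority 4), /ʃ/ is a fricative (sonority 3).
Coda profile 7-4-3 — falls from the nucleus.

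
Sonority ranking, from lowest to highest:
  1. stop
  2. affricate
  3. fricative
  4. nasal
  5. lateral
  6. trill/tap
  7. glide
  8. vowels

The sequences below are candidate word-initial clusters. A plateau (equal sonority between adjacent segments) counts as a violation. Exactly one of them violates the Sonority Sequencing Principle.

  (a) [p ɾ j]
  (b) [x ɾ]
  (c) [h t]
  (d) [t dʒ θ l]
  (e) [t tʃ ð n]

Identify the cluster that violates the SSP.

c

(a) 1-6-7 → obeys
(b) 3-6 → obeys
(c) 3-1 → violates
(d) 1-2-3-5 → obeys
(e) 1-2-3-4 → obeys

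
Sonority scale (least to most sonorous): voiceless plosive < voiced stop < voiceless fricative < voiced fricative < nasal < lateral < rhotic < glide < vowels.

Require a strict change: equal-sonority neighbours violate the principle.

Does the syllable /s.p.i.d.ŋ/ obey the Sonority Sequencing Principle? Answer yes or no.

no

Onset: /s/ is a voiceless fricative (sonority 3), /p/ is a voiceless plosive (sonority 1); then the nucleus /i/ (sonority 9).
Onset profile 3-1-9 — does not strictly rise throughout.
Coda: /d/ is a voiced stop (sonority 2), /ŋ/ is a nasal (sonority 5).
Coda profile 9-2-5 — does not strictly fall throughout.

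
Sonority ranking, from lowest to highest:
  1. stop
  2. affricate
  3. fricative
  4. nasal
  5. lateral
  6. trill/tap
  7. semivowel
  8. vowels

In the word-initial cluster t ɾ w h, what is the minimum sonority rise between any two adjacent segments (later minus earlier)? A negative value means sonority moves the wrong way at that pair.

-4

/t/: stop = 1.
/ɾ/: trill/tap = 6.
/w/: semivowel = 7.
/h/: fricative = 3.
/t/→/ɾ/: change +5.
/ɾ/→/w/: change +1.
/w/→/h/: change -4.
Minimum = -4.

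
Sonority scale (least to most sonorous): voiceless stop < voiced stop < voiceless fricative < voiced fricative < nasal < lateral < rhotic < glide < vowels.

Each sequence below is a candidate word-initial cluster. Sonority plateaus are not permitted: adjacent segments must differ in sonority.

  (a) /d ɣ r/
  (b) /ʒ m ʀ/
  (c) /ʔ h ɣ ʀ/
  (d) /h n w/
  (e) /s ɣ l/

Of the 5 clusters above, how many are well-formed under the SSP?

(a) 2-4-7 → obeys
(b) 4-5-7 → obeys
(c) 1-3-4-7 → obeys
(d) 3-5-8 → obeys
(e) 3-4-6 → obeys

5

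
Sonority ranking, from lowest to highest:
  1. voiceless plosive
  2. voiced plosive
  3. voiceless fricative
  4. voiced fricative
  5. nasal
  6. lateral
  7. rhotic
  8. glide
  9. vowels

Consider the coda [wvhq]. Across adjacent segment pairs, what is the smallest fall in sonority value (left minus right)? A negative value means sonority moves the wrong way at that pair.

/w/: glide = 8.
/v/: voiced fricative = 4.
/h/: voiceless fricative = 3.
/q/: voiceless plosive = 1.
/w/→/v/: change +4.
/v/→/h/: change +1.
/h/→/q/: change +2.
Minimum = 1.

1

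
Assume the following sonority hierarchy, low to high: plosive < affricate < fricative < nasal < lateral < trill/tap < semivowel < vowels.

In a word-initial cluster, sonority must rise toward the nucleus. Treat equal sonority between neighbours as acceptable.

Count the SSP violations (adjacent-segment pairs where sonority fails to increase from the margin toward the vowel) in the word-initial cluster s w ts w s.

2

/s/: fricative = 3.
/w/: semivowel = 7.
/ts/: affricate = 2.
/w/: semivowel = 7.
/s/: fricative = 3.
/s/→/w/: 3→7 (rises) — ok.
/w/→/ts/: 7→2 (does not rise) — violation.
/ts/→/w/: 2→7 (rises) — ok.
/w/→/s/: 7→3 (does not rise) — violation.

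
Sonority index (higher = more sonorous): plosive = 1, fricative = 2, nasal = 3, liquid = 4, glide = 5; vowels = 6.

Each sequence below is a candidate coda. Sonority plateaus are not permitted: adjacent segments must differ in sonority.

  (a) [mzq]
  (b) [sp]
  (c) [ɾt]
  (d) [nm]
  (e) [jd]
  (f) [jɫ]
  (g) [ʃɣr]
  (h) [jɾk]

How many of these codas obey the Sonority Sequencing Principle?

6

(a) sonority 3-2-1: well-formed.
(b) sonority 2-1: well-formed.
(c) sonority 4-1: well-formed.
(d) sonority 3-3: ill-formed.
(e) sonority 5-1: well-formed.
(f) sonority 5-4: well-formed.
(g) sonority 2-2-4: ill-formed.
(h) sonority 5-4-1: well-formed.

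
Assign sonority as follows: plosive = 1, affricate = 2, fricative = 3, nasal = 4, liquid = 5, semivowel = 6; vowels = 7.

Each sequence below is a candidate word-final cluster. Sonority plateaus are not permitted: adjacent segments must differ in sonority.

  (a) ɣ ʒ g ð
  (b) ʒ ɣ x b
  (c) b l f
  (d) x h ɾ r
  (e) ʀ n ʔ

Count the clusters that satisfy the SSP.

(a) 3-3-1-3 → violates
(b) 3-3-3-1 → violates
(c) 1-5-3 → violates
(d) 3-3-5-5 → violates
(e) 5-4-1 → obeys

1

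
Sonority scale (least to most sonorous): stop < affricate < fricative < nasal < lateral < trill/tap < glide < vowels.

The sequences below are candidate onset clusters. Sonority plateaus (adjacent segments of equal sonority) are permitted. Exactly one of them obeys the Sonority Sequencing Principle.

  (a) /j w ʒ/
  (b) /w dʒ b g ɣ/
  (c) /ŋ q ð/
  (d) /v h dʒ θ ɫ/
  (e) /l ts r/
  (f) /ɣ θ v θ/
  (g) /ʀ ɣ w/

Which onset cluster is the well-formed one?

f

(a) 7-7-3 → violates
(b) 7-2-1-1-3 → violates
(c) 4-1-3 → violates
(d) 3-3-2-3-5 → violates
(e) 5-2-6 → violates
(f) 3-3-3-3 → obeys
(g) 6-3-7 → violates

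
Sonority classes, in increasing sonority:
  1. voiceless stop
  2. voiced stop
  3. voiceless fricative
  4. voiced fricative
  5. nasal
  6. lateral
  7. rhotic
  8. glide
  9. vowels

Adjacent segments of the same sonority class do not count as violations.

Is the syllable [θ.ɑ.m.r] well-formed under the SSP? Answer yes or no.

Onset: /θ/ is a voiceless fricative (sonority 3); then the nucleus /ɑ/ (sonority 9).
Onset profile 3-9 — rises to the nucleus.
Coda: /m/ is a nasal (sonority 5), /r/ is a rhotic (sonority 7).
Coda profile 9-5-7 — does not fall throughout.

no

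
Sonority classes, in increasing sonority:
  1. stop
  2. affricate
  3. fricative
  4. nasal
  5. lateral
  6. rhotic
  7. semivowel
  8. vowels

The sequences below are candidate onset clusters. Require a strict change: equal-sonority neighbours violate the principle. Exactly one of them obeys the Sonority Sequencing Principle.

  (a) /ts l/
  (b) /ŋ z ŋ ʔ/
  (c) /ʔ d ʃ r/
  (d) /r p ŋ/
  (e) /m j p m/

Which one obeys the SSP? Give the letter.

a

(a) /ts l/: profile 2-5 — obeys.
(b) /ŋ z ŋ ʔ/: profile 4-3-4-1 — violates.
(c) /ʔ d ʃ r/: profile 1-1-3-6 — violates.
(d) /r p ŋ/: profile 6-1-4 — violates.
(e) /m j p m/: profile 4-7-1-4 — violates.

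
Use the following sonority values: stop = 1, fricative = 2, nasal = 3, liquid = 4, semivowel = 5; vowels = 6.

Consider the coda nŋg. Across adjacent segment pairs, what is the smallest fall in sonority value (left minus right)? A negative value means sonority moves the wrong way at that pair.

0

/n/ is a nasal (sonority 3).
/ŋ/ is a nasal (sonority 3).
/g/ is a stop (sonority 1).
/n/→/ŋ/: change +0.
/ŋ/→/g/: change +2.
Minimum = 0.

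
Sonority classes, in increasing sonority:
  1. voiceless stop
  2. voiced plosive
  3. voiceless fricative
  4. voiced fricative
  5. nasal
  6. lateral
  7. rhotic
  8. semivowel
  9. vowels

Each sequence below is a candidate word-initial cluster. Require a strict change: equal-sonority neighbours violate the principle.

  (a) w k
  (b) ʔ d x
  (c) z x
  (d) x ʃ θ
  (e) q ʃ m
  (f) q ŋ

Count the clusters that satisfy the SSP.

(a) sonority 8-1: ill-formed.
(b) sonority 1-2-3: well-formed.
(c) sonority 4-3: ill-formed.
(d) sonority 3-3-3: ill-formed.
(e) sonority 1-3-5: well-formed.
(f) sonority 1-5: well-formed.

3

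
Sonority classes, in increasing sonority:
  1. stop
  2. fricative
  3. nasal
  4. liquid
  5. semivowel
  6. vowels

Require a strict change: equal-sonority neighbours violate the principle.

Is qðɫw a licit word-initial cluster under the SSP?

yes

/q/: stop = 1.
/ð/: fricative = 2.
/ɫ/: liquid = 4.
/w/: semivowel = 5.
The profile 1-2-4-5 strictly rises, so the word-initial cluster satisfies the SSP.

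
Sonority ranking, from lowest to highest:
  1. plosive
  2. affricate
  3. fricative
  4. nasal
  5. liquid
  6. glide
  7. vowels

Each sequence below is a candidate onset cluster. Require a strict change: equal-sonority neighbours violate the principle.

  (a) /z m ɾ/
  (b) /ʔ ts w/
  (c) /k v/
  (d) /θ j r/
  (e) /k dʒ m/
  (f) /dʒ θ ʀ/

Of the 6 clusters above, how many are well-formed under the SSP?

(a) sonority 3-4-5: well-formed.
(b) sonority 1-2-6: well-formed.
(c) sonority 1-3: well-formed.
(d) sonority 3-6-5: ill-formed.
(e) sonority 1-2-4: well-formed.
(f) sonority 2-3-5: well-formed.

5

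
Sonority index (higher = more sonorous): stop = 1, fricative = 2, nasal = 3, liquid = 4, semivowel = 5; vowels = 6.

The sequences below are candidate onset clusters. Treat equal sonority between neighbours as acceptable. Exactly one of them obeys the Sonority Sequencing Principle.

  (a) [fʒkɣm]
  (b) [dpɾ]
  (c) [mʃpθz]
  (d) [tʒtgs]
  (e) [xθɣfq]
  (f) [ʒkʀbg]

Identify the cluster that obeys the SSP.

b

(a) sonority 2-2-1-2-3: ill-formed.
(b) sonority 1-1-4: well-formed.
(c) sonority 3-2-1-2-2: ill-formed.
(d) sonority 1-2-1-1-2: ill-formed.
(e) sonority 2-2-2-2-1: ill-formed.
(f) sonority 2-1-4-1-1: ill-formed.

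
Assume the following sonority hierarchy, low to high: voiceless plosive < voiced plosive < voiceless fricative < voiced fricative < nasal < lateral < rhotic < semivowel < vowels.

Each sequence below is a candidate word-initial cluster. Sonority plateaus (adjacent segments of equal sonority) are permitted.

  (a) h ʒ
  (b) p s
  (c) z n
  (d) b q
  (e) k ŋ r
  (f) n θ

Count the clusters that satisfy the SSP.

(a) sonority 3-4: well-formed.
(b) sonority 1-3: well-formed.
(c) sonority 4-5: well-formed.
(d) sonority 2-1: ill-formed.
(e) sonority 1-5-7: well-formed.
(f) sonority 5-3: ill-formed.

4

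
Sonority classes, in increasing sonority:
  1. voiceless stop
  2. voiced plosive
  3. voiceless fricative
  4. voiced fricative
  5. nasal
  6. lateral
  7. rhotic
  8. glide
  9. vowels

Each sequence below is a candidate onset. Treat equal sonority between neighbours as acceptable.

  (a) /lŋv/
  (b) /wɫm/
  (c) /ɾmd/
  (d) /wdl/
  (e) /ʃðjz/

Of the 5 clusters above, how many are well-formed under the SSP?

(a) 6-5-4 → violates
(b) 8-6-5 → violates
(c) 7-5-2 → violates
(d) 8-2-6 → violates
(e) 3-4-8-4 → violates

0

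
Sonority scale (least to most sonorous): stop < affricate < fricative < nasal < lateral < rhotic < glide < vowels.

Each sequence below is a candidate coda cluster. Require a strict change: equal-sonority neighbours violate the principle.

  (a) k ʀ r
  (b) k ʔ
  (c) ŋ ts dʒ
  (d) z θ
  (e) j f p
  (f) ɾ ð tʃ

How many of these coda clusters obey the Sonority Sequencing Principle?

(a) 1-6-6 → violates
(b) 1-1 → violates
(c) 4-2-2 → violates
(d) 3-3 → violates
(e) 7-3-1 → obeys
(f) 6-3-2 → obeys

2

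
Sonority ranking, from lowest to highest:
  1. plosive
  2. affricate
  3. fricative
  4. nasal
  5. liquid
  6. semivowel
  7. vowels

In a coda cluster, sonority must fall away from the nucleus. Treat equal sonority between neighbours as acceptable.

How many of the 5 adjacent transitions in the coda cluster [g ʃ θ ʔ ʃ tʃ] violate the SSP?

/g/ — plosive, sonority 1.
/ʃ/ — fricative, sonority 3.
/θ/ — fricative, sonority 3.
/ʔ/ — plosive, sonority 1.
/ʃ/ — fricative, sonority 3.
/tʃ/ — affricate, sonority 2.
/g/→/ʃ/: 1→3 (does not fall) — violation.
/ʃ/→/θ/: 3→3 (plateau, allowed) — ok.
/θ/→/ʔ/: 3→1 (falls) — ok.
/ʔ/→/ʃ/: 1→3 (does not fall) — violation.
/ʃ/→/tʃ/: 3→2 (falls) — ok.

2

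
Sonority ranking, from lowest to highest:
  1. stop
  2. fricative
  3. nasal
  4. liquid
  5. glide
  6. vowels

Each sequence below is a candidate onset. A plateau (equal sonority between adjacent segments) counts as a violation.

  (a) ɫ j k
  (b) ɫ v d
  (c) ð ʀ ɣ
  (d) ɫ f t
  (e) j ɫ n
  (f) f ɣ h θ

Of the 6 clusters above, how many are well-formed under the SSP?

(a) ɫ j k: profile 4-5-1 — violates.
(b) ɫ v d: profile 4-2-1 — violates.
(c) ð ʀ ɣ: profile 2-4-2 — violates.
(d) ɫ f t: profile 4-2-1 — violates.
(e) j ɫ n: profile 5-4-3 — violates.
(f) f ɣ h θ: profile 2-2-2-2 — violates.

0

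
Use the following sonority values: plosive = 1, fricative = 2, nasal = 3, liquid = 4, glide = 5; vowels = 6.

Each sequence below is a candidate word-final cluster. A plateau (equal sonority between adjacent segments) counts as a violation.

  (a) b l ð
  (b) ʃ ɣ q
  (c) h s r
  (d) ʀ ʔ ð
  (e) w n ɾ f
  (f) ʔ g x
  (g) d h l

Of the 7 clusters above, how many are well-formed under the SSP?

0

(a) b l ð: profile 1-4-2 — violates.
(b) ʃ ɣ q: profile 2-2-1 — violates.
(c) h s r: profile 2-2-4 — violates.
(d) ʀ ʔ ð: profile 4-1-2 — violates.
(e) w n ɾ f: profile 5-3-4-2 — violates.
(f) ʔ g x: profile 1-1-2 — violates.
(g) d h l: profile 1-2-4 — violates.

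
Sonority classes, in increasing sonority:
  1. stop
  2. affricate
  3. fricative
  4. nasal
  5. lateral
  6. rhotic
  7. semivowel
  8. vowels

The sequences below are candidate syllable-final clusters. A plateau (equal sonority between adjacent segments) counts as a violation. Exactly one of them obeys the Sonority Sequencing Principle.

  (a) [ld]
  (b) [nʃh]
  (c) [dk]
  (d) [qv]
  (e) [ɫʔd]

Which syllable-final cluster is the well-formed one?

(a) [ld]: profile 5-1 — obeys.
(b) [nʃh]: profile 4-3-3 — violates.
(c) [dk]: profile 1-1 — violates.
(d) [qv]: profile 1-3 — violates.
(e) [ɫʔd]: profile 5-1-1 — violates.

a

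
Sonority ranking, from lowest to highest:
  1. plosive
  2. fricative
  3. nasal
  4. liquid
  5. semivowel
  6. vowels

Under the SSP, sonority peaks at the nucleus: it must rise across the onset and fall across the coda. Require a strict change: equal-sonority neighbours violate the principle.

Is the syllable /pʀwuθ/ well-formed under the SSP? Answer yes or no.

Onset: /p/ is a plosive (sonority 1), /ʀ/ is a liquid (sonority 4), /w/ is a semivowel (sonority 5); then the nucleus /u/ (sonority 6).
Onset profile 1-4-5-6 — rises to the nucleus.
Coda: /θ/ is a fricative (sonority 2).
Coda profile 6-2 — falls from the nucleus.

yes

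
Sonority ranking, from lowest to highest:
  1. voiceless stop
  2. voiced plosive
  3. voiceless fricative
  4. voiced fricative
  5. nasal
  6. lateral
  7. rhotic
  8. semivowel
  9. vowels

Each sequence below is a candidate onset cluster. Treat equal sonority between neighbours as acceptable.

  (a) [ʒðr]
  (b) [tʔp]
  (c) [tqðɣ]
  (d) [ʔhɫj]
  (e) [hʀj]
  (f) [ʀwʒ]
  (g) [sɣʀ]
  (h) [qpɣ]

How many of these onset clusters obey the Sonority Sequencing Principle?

7

(a) [ʒðr]: profile 4-4-7 — obeys.
(b) [tʔp]: profile 1-1-1 — obeys.
(c) [tqðɣ]: profile 1-1-4-4 — obeys.
(d) [ʔhɫj]: profile 1-3-6-8 — obeys.
(e) [hʀj]: profile 3-7-8 — obeys.
(f) [ʀwʒ]: profile 7-8-4 — violates.
(g) [sɣʀ]: profile 3-4-7 — obeys.
(h) [qpɣ]: profile 1-1-4 — obeys.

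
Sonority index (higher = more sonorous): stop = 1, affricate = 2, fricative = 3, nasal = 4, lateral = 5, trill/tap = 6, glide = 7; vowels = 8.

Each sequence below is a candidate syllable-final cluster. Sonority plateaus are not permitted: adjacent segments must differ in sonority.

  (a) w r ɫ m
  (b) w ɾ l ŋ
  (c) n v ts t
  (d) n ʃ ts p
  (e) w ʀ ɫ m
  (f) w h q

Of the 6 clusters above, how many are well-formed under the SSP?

(a) sonority 7-6-5-4: well-formed.
(b) sonority 7-6-5-4: well-formed.
(c) sonority 4-3-2-1: well-formed.
(d) sonority 4-3-2-1: well-formed.
(e) sonority 7-6-5-4: well-formed.
(f) sonority 7-3-1: well-formed.

6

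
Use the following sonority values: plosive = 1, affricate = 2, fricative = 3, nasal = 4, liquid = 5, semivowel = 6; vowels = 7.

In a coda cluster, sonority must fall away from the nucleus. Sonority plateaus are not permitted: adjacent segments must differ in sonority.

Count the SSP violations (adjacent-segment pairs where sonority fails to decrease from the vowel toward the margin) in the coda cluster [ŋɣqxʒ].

2

/ŋ/: nasal = 4.
/ɣ/: fricative = 3.
/q/: plosive = 1.
/x/: fricative = 3.
/ʒ/: fricative = 3.
/ŋ/→/ɣ/: 4→3 (falls) — ok.
/ɣ/→/q/: 3→1 (falls) — ok.
/q/→/x/: 1→3 (does not fall) — violation.
/x/→/ʒ/: 3→3 (plateau) — violation.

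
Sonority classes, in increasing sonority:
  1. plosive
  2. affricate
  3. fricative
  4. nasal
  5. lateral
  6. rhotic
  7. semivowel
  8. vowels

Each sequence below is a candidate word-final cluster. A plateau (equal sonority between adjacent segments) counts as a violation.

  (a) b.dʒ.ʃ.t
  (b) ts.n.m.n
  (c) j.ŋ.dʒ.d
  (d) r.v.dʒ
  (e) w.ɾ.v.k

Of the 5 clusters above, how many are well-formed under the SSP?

(a) 1-2-3-1 → violates
(b) 2-4-4-4 → violates
(c) 7-4-2-1 → obeys
(d) 6-3-2 → obeys
(e) 7-6-3-1 → obeys

3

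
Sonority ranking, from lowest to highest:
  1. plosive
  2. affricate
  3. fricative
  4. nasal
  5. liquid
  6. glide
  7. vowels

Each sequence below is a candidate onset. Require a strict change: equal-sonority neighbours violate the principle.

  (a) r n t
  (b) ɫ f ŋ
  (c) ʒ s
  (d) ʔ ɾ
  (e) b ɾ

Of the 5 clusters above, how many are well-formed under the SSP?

(a) r n t: profile 5-4-1 — violates.
(b) ɫ f ŋ: profile 5-3-4 — violates.
(c) ʒ s: profile 3-3 — violates.
(d) ʔ ɾ: profile 1-5 — obeys.
(e) b ɾ: profile 1-5 — obeys.

2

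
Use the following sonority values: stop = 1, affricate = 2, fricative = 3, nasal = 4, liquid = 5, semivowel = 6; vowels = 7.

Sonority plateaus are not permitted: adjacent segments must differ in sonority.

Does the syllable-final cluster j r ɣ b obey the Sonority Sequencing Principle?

yes

/j/ is a semivowel (sonority 6).
/r/ is a liquid (sonority 5).
/ɣ/ is a fricative (sonority 3).
/b/ is a stop (sonority 1).
The profile 6-5-3-1 strictly falls, so the syllable-final cluster satisfies the SSP.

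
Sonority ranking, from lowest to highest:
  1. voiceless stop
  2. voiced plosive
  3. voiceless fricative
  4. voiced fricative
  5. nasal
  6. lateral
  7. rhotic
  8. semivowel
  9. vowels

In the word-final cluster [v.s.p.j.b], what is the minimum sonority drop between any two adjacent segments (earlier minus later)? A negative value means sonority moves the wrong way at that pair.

/v/: voiced fricative = 4.
/s/: voiceless fricative = 3.
/p/: voiceless stop = 1.
/j/: semivowel = 8.
/b/: voiced plosive = 2.
/v/→/s/: change +1.
/s/→/p/: change +2.
/p/→/j/: change -7.
/j/→/b/: change +6.
Minimum = -7.

-7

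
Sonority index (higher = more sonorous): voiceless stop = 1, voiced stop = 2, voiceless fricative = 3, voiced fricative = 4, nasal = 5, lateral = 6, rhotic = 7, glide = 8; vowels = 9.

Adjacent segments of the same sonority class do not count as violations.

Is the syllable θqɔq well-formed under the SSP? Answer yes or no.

Onset: /θ/ is a voiceless fricative (sonority 3), /q/ is a voiceless stop (sonority 1); then the nucleus /ɔ/ (sonority 9).
Onset profile 3-1-9 — does not rise throughout.
Coda: /q/ is a voiceless stop (sonority 1).
Coda profile 9-1 — falls from the nucleus.

no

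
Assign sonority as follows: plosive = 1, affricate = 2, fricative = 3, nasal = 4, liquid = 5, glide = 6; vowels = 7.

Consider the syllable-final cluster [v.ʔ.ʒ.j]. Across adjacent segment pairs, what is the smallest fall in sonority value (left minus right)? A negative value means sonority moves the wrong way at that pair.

/v/ is a fricative (sonority 3).
/ʔ/ is a plosive (sonority 1).
/ʒ/ is a fricative (sonority 3).
/j/ is a glide (sonority 6).
/v/→/ʔ/: change +2.
/ʔ/→/ʒ/: change -2.
/ʒ/→/j/: change -3.
Minimum = -3.

-3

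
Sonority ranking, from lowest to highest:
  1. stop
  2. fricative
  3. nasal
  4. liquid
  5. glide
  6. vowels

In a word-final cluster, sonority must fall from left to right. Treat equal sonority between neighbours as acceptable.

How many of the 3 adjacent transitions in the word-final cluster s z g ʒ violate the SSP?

1

/s/ is a fricative (sonority 2).
/z/ is a fricative (sonority 2).
/g/ is a stop (sonority 1).
/ʒ/ is a fricative (sonority 2).
/s/→/z/: 2→2 (plateau, allowed) — ok.
/z/→/g/: 2→1 (falls) — ok.
/g/→/ʒ/: 1→2 (does not fall) — violation.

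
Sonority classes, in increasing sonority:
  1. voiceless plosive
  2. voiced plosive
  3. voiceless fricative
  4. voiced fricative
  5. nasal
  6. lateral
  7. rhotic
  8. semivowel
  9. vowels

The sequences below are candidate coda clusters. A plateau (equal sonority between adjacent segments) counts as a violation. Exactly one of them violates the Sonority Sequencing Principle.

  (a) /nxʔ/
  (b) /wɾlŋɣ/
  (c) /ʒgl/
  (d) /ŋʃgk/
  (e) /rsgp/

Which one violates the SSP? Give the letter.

c

(a) /nxʔ/: profile 5-3-1 — obeys.
(b) /wɾlŋɣ/: profile 8-7-6-5-4 — obeys.
(c) /ʒgl/: profile 4-2-6 — violates.
(d) /ŋʃgk/: profile 5-3-2-1 — obeys.
(e) /rsgp/: profile 7-3-2-1 — obeys.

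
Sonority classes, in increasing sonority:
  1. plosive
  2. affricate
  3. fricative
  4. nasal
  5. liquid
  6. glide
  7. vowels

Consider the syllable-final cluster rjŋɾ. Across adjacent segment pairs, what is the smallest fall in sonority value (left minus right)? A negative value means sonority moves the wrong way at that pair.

-1

/r/: liquid = 5.
/j/: glide = 6.
/ŋ/: nasal = 4.
/ɾ/: liquid = 5.
/r/→/j/: change -1.
/j/→/ŋ/: change +2.
/ŋ/→/ɾ/: change -1.
Minimum = -1.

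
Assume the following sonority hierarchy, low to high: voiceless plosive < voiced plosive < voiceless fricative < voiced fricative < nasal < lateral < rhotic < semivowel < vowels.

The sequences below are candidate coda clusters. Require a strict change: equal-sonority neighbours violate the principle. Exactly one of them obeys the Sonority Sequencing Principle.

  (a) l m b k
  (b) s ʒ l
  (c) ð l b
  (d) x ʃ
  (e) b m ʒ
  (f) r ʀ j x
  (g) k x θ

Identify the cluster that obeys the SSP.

(a) sonority 6-5-2-1: well-formed.
(b) sonority 3-4-6: ill-formed.
(c) sonority 4-6-2: ill-formed.
(d) sonority 3-3: ill-formed.
(e) sonority 2-5-4: ill-formed.
(f) sonority 7-7-8-3: ill-formed.
(g) sonority 1-3-3: ill-formed.

a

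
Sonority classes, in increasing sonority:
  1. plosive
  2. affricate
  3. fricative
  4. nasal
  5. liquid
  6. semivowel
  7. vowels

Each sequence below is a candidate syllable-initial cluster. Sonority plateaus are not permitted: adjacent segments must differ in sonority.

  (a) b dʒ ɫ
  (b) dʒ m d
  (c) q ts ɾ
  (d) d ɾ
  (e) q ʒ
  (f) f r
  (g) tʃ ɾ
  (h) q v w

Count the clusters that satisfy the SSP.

7

(a) 1-2-5 → obeys
(b) 2-4-1 → violates
(c) 1-2-5 → obeys
(d) 1-5 → obeys
(e) 1-3 → obeys
(f) 3-5 → obeys
(g) 2-5 → obeys
(h) 1-3-6 → obeys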